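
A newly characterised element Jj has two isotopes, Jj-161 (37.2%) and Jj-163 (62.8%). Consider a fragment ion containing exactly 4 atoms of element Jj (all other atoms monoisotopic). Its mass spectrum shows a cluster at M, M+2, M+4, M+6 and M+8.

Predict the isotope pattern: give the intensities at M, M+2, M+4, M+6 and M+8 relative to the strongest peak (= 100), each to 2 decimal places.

5.20 : 35.09 : 88.85 : 100.00 : 42.20

Expanding (0.372 + 0.628)^4:
P(M) = 0.372^4 = 0.019150
P(M+2) = 4 × 0.372^3 × 0.628^1 = 0.129315
P(M+4) = 6 × 0.372^2 × 0.628^2 = 0.327459
P(M+6) = 4 × 0.372^1 × 0.628^3 = 0.368538
P(M+8) = 0.628^4 = 0.155539
The M+6 peak is largest (0.368538); scaling to 100 gives 5.20 : 35.09 : 88.85 : 100.00 : 42.20.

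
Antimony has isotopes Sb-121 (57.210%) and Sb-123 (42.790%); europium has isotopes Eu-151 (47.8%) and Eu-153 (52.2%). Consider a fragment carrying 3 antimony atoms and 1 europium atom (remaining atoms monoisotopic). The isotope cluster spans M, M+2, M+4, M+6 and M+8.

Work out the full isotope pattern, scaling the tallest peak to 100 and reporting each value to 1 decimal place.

Antimony pattern (n=3): 0.18724742 : 0.42015297 : 0.3142518 : 0.07834781
Europium pattern (n=1): 0.4780 : 0.5220
Convolve the two distributions (both contribute in 2-u steps):
  M: 0.18724742×0.4780 = 0.089504
  M+2: 0.18724742×0.5220 + 0.42015297×0.4780 = 0.298576
  M+4: 0.42015297×0.5220 + 0.3142518×0.4780 = 0.369532
  M+6: 0.3142518×0.5220 + 0.07834781×0.4780 = 0.201490
  M+8: 0.07834781×0.5220 = 0.040898
Scale to base peak (0.369532) = 100: 24.2 : 80.8 : 100.0 : 54.5 : 11.1

24.2 : 80.8 : 100.0 : 54.5 : 11.1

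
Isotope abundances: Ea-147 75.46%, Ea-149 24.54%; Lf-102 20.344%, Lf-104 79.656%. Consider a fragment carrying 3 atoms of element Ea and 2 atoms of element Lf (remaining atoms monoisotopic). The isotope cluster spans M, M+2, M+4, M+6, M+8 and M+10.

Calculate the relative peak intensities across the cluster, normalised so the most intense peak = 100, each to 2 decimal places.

Element Ea pattern (n=3): 0.42968521 : 0.41920786 : 0.13632866 : 0.01477827
Element Lf pattern (n=2): 0.04138783 : 0.32410433 : 0.63450783
Convolve the two distributions (both contribute in 2-u steps):
  M: 0.42968521×0.04138783 = 0.017784
  M+2: 0.42968521×0.32410433 + 0.41920786×0.04138783 = 0.156613
  M+4: 0.42968521×0.63450783 + 0.41920786×0.32410433 + 0.13632866×0.04138783 = 0.414148
  M+6: 0.41920786×0.63450783 + 0.13632866×0.32410433 + 0.01477827×0.04138783 = 0.310787
  M+8: 0.13632866×0.63450783 + 0.01477827×0.32410433 = 0.091291
  M+10: 0.01477827×0.63450783 = 0.009377
Scale to base peak (0.414148) = 100: 4.29 : 37.82 : 100.00 : 75.04 : 22.04 : 2.26

4.29 : 37.82 : 100.00 : 75.04 : 22.04 : 2.26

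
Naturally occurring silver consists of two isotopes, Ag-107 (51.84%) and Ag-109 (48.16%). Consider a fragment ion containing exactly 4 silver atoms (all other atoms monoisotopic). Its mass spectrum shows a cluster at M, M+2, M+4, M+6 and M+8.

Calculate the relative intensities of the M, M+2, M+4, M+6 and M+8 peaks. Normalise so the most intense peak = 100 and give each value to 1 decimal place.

The 4 Ag atoms are independent, so intensities follow the terms of (0.5184 + 0.4816)^4.
P(M) = 0.5184^4 = 0.072220
P(M+2) = 4 × 0.5184^3 × 0.4816^1 = 0.268375
P(M+4) = 6 × 0.5184^2 × 0.4816^2 = 0.373985
P(M+6) = 4 × 0.5184^1 × 0.4816^3 = 0.231624
P(M+8) = 0.4816^4 = 0.053795
The M+4 peak is largest (0.373985); scaling to 100 gives 19.3 : 71.8 : 100.0 : 61.9 : 14.4.

19.3 : 71.8 : 100.0 : 61.9 : 14.4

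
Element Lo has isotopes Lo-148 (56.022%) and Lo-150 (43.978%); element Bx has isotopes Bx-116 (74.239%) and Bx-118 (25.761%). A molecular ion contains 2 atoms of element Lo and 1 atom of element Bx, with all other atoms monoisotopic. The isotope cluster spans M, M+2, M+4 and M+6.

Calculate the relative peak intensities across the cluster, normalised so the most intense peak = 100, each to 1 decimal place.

Element Lo pattern (n=2): 0.31384645 : 0.4927471 : 0.19340645
Element Bx pattern (n=1): 0.74239 : 0.25761
Convolve the two distributions (both contribute in 2-u steps):
  M: 0.31384645×0.74239 = 0.232996
  M+2: 0.31384645×0.25761 + 0.4927471×0.74239 = 0.446661
  M+4: 0.4927471×0.25761 + 0.19340645×0.74239 = 0.270520
  M+6: 0.19340645×0.25761 = 0.049823
Scale to base peak (0.446661) = 100: 52.2 : 100.0 : 60.6 : 11.2

52.2 : 100.0 : 60.6 : 11.2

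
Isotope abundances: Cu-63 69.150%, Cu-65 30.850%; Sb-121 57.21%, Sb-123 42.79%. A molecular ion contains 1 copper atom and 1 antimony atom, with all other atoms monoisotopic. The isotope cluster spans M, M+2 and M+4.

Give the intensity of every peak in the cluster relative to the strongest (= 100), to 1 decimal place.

83.7 : 100.0 : 27.9

Copper pattern (n=1): 0.6915 : 0.3085
Antimony pattern (n=1): 0.5721 : 0.4279
Convolve the two distributions (both contribute in 2-u steps):
  M: 0.6915×0.5721 = 0.395607
  M+2: 0.6915×0.4279 + 0.3085×0.5721 = 0.472386
  M+4: 0.3085×0.4279 = 0.132007
Scale to base peak (0.472386) = 100: 83.7 : 100.0 : 27.9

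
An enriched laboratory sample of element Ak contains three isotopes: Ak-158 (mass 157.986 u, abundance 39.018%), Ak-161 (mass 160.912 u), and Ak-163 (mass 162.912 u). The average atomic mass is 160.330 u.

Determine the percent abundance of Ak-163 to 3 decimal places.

27.983%

Let x and y be the fractions of Ak-161 and Ak-163. Then x + y = 1 − 0.39018 = 0.60982 and 160.912x + 162.912y = 160.330 − 0.39018×157.986 = 98.68702252.
Substituting: 160.912x + 162.912(0.60982 − x) = 98.68702252
(160.912 − 162.912)x = -0.65997332  ⇒  x = 0.32999, y = 0.27983
Ak-161: 32.999%, Ak-163: 27.983%.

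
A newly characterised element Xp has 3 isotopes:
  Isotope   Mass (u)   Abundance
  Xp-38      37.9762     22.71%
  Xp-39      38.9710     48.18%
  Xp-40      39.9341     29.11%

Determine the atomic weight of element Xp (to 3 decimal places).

39.025 u

Weight each isotope mass by its fractional abundance: 0.2271 × 37.9762 + 0.4818 × 38.9710 + 0.2911 × 39.9341
= 8.62440 + 18.77623 + 11.62482 = 39.02545 u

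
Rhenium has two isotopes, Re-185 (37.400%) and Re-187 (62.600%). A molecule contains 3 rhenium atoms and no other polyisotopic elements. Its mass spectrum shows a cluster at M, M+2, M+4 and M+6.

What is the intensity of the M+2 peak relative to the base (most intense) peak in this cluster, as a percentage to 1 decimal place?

59.7%

Term probabilities: M 0.0523, M+2 0.2627, M+4 0.4397, M+6 0.2453. Base peak = M+4.
P(M+4) = C(3,2) × 0.37400^1 × 0.62600^2 = 3 × 0.3740 × 0.391876 = 0.439685 (base)
P(M+2) = C(3,1) × 0.37400^2 × 0.62600^1 = 3 × 0.139876 × 0.6260 = 0.262687
Relative intensity = 0.262687 / 0.439685 × 100 = 59.7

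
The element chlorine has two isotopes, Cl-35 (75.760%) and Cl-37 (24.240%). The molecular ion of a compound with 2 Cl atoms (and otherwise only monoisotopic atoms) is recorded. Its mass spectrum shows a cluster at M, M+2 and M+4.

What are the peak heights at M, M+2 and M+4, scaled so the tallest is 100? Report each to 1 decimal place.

Expanding (0.75760 + 0.24240)^2:
P(M) = 0.75760^2 = 0.573958
P(M+2) = 2 × 0.75760^1 × 0.24240^1 = 0.367284
P(M+4) = 0.24240^2 = 0.058758
The M peak is largest (0.573958); scaling to 100 gives 100.0 : 64.0 : 10.2.

100.0 : 64.0 : 10.2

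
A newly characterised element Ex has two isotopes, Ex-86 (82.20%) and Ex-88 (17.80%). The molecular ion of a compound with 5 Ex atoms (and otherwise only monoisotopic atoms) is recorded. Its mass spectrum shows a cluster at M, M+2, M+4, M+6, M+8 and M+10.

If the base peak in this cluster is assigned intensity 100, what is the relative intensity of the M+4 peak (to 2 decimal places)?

Binomial terms of (0.8220 + 0.1780)^5: M 0.3753, M+2 0.4063, M+4 0.1760, M+6 0.0381, M+8 0.0041, M+10 0.0002 → M+2 is the base peak.
P(M+2) = C(5,1) × 0.8220^4 × 0.1780^1 = 5 × 0.45654887 × 0.1780 = 0.406328 (base)
P(M+4) = C(5,2) × 0.8220^3 × 0.1780^2 = 10 × 0.55541225 × 0.031684 = 0.175977
Relative intensity = 0.175977 / 0.406328 × 100 = 43.31

43.31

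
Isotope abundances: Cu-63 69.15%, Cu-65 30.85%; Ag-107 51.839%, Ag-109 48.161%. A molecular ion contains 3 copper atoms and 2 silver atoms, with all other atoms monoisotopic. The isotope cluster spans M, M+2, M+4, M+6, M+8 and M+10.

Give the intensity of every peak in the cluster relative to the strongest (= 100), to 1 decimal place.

25.3 : 81.0 : 100.0 : 59.6 : 17.2 : 1.9

Copper pattern (n=3): 0.33065611 : 0.44254842 : 0.19743483 : 0.02936064
Silver pattern (n=2): 0.26872819 : 0.49932362 : 0.23194819
Convolve the two distributions (both contribute in 2-u steps):
  M: 0.33065611×0.26872819 = 0.088857
  M+2: 0.33065611×0.49932362 + 0.44254842×0.26872819 = 0.284030
  M+4: 0.33065611×0.23194819 + 0.44254842×0.49932362 + 0.19743483×0.26872819 = 0.350726
  M+6: 0.44254842×0.23194819 + 0.19743483×0.49932362 + 0.02936064×0.26872819 = 0.209122
  M+8: 0.19743483×0.23194819 + 0.02936064×0.49932362 = 0.060455
  M+10: 0.02936064×0.23194819 = 0.006810
Scale to base peak (0.350726) = 100: 25.3 : 81.0 : 100.0 : 59.6 : 17.2 : 1.9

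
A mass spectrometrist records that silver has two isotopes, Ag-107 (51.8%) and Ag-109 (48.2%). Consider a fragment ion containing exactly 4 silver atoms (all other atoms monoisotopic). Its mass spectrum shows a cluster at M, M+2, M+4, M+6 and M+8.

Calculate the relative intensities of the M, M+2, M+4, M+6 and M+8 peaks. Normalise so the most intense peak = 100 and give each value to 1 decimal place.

19.2 : 71.6 : 100.0 : 62.0 : 14.4

The 4 Ag atoms are independent, so intensities follow the terms of (0.518 + 0.482)^4.
P(M) = 0.518^4 = 0.071998
P(M+2) = 4 × 0.518^3 × 0.482^1 = 0.267976
P(M+4) = 6 × 0.518^2 × 0.482^2 = 0.374029
P(M+6) = 4 × 0.518^1 × 0.482^3 = 0.232023
P(M+8) = 0.482^4 = 0.053974
The M+4 peak is largest (0.374029); scaling to 100 gives 19.2 : 71.6 : 100.0 : 62.0 : 14.4.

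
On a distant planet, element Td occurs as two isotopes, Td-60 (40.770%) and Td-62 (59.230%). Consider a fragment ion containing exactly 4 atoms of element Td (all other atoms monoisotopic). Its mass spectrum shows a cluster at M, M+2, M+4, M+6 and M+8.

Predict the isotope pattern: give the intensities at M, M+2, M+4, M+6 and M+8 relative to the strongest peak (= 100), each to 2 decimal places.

7.90 : 45.89 : 100.00 : 96.85 : 35.18

The 4 Td atoms are independent, so intensities follow the terms of (0.40770 + 0.59230)^4.
P(M) = 0.40770^4 = 0.027629
P(M+2) = 4 × 0.40770^3 × 0.59230^1 = 0.160555
P(M+4) = 6 × 0.40770^2 × 0.59230^2 = 0.349878
P(M+6) = 4 × 0.40770^1 × 0.59230^3 = 0.338864
P(M+8) = 0.59230^4 = 0.123074
The M+4 peak is largest (0.349878); scaling to 100 gives 7.90 : 45.89 : 100.00 : 96.85 : 35.18.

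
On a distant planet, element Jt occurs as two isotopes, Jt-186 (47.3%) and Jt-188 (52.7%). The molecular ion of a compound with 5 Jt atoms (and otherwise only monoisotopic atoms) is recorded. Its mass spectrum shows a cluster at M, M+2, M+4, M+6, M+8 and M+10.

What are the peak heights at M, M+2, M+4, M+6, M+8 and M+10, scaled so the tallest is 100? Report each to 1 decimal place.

7.2 : 40.3 : 89.8 : 100.0 : 55.7 : 12.4

Each Jt atom is independently Jt-186 (p = 0.473) or Jt-188 (q = 0.527); the cluster is the binomial expansion (p + q)^5.
P(M) = 0.473^5 = 0.023676
P(M+2) = 5 × 0.473^4 × 0.527^1 = 0.131894
P(M+4) = 10 × 0.473^3 × 0.527^2 = 0.293903
P(M+6) = 10 × 0.473^2 × 0.527^3 = 0.327457
P(M+8) = 5 × 0.473^1 × 0.527^4 = 0.182420
P(M+10) = 0.527^5 = 0.040649
The M+6 peak is largest (0.327457); scaling to 100 gives 7.2 : 40.3 : 89.8 : 100.0 : 55.7 : 12.4.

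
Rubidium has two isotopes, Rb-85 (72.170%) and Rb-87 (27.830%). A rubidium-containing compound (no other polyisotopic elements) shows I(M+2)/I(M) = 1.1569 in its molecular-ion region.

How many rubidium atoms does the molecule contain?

3

The M+2/M ratio from n Rb atoms is n · q/p = n · 0.27830/0.72170.
n = 1.1569 × 0.72170/0.27830 = 3.00 ≈ 3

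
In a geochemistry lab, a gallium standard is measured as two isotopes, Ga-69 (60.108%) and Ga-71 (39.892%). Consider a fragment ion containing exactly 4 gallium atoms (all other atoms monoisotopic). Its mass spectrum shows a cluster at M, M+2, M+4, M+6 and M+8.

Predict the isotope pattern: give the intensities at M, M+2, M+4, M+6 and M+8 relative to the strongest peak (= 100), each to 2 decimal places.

The 4 Ga atoms are independent, so intensities follow the terms of (0.60108 + 0.39892)^4.
P(M) = 0.60108^4 = 0.130536
P(M+2) = 4 × 0.60108^3 × 0.39892^1 = 0.346531
P(M+4) = 6 × 0.60108^2 × 0.39892^2 = 0.344975
P(M+6) = 4 × 0.60108^1 × 0.39892^3 = 0.152633
P(M+8) = 0.39892^4 = 0.025325
The M+2 peak is largest (0.346531); scaling to 100 gives 37.67 : 100.00 : 99.55 : 44.05 : 7.31.

37.67 : 100.00 : 99.55 : 44.05 : 7.31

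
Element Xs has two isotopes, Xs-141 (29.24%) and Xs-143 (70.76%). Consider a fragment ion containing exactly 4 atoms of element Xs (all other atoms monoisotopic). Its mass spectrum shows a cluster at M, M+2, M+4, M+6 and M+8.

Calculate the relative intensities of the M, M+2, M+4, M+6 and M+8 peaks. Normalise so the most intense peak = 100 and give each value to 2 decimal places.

1.76 : 17.08 : 61.98 : 100.00 : 60.50

Expanding (0.2924 + 0.7076)^4:
P(M) = 0.2924^4 = 0.007310
P(M+2) = 4 × 0.2924^3 × 0.7076^1 = 0.070759
P(M+4) = 6 × 0.2924^2 × 0.7076^2 = 0.256851
P(M+6) = 4 × 0.2924^1 × 0.7076^3 = 0.414382
P(M+8) = 0.7076^4 = 0.250698
The M+6 peak is largest (0.414382); scaling to 100 gives 1.76 : 17.08 : 61.98 : 100.00 : 60.50.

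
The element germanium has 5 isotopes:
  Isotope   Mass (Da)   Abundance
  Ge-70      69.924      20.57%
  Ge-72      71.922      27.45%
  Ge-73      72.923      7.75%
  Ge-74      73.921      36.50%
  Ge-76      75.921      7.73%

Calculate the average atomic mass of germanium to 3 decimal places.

Weight each isotope mass by its fractional abundance: 0.2057 × 69.924 + 0.2745 × 71.922 + 0.0775 × 72.923 + 0.3650 × 73.921 + 0.0773 × 75.921
= 14.3834 + 19.7426 + 5.6515 + 26.9812 + 5.8687 = 72.6274 Da

72.627 Da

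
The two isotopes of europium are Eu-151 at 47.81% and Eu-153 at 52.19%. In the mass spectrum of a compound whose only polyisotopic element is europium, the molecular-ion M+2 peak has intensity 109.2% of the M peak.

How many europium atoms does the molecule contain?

1

For n independent Eu atoms, I(M+2)/I(M) = n · (abundance Eu-153) / (abundance Eu-151) = n · 0.5219/0.4781.
n = 1.092 × 0.4781/0.5219 = 1.00 ≈ 1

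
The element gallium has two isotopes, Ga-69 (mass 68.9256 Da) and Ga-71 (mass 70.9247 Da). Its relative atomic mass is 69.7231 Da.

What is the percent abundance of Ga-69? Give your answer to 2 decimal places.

60.11%

With x = fraction of Ga-69 (so Ga-71 is 1 − x):
68.9256·x + 70.9247·(1 − x) = 69.7231
(68.9256 − 70.9247)·x = 69.7231 − 70.9247
x = -1.2016 / -1.9991 = 0.60107 → 60.11% Ga-69, 39.89% Ga-71.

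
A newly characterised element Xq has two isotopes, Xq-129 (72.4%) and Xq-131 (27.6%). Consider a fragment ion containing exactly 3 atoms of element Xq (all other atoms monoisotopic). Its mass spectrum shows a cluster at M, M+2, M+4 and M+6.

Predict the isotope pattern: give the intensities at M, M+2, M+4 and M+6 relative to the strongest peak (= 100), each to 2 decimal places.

87.44 : 100.00 : 38.12 : 4.84

The 3 Xq atoms are independent, so intensities follow the terms of (0.724 + 0.276)^3.
P(M) = 0.724^3 = 0.379503
P(M+2) = 3 × 0.724^2 × 0.276^1 = 0.434018
P(M+4) = 3 × 0.724^1 × 0.276^2 = 0.165454
P(M+6) = 0.276^3 = 0.021025
The M+2 peak is largest (0.434018); scaling to 100 gives 87.44 : 100.00 : 38.12 : 4.84.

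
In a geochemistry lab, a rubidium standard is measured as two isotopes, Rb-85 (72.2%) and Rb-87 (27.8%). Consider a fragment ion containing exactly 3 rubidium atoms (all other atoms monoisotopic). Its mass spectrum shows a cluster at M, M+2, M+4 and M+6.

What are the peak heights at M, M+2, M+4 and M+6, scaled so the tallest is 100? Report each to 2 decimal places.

Expanding (0.722 + 0.278)^3:
P(M) = 0.722^3 = 0.376367
P(M+2) = 3 × 0.722^2 × 0.278^1 = 0.434751
P(M+4) = 3 × 0.722^1 × 0.278^2 = 0.167397
P(M+6) = 0.278^3 = 0.021485
The M+2 peak is largest (0.434751); scaling to 100 gives 86.57 : 100.00 : 38.50 : 4.94.

86.57 : 100.00 : 38.50 : 4.94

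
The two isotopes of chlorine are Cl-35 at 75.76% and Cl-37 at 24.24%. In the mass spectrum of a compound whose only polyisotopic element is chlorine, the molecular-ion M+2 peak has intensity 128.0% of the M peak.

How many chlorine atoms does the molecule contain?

4

The M+2/M ratio from n Cl atoms is n · q/p = n · 0.2424/0.7576.
n = 1.280 × 0.7576/0.2424 = 4.00 ≈ 4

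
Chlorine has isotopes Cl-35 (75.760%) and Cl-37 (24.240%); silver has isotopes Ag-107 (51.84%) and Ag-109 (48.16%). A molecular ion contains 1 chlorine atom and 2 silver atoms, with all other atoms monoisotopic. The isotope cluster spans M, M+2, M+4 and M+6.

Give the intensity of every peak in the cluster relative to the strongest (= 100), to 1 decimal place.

45.9 : 100.0 : 66.9 : 12.7

Chlorine pattern (n=1): 0.7576 : 0.2424
Silver pattern (n=2): 0.26873856 : 0.49932288 : 0.23193856
Convolve the two distributions (both contribute in 2-u steps):
  M: 0.7576×0.26873856 = 0.203596
  M+2: 0.7576×0.49932288 + 0.2424×0.26873856 = 0.443429
  M+4: 0.7576×0.23193856 + 0.2424×0.49932288 = 0.296753
  M+6: 0.2424×0.23193856 = 0.056222
Scale to base peak (0.443429) = 100: 45.9 : 100.0 : 66.9 : 12.7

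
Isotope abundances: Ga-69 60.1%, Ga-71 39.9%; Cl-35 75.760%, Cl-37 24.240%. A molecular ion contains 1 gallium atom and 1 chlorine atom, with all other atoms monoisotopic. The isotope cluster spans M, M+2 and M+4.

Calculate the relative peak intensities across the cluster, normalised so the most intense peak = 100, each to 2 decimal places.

Gallium pattern (n=1): 0.6010 : 0.3990
Chlorine pattern (n=1): 0.7576 : 0.2424
Convolve the two distributions (both contribute in 2-u steps):
  M: 0.6010×0.7576 = 0.455318
  M+2: 0.6010×0.2424 + 0.3990×0.7576 = 0.447965
  M+4: 0.3990×0.2424 = 0.096718
Scale to base peak (0.455318) = 100: 100.00 : 98.39 : 21.24

100.00 : 98.39 : 21.24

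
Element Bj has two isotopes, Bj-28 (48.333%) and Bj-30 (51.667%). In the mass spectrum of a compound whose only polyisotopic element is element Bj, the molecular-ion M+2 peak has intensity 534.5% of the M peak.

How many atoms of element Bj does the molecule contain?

The M+2/M ratio from n Bj atoms is n · q/p = n · 0.51667/0.48333.
n = 5.345 × 0.48333/0.51667 = 5.00 ≈ 5

5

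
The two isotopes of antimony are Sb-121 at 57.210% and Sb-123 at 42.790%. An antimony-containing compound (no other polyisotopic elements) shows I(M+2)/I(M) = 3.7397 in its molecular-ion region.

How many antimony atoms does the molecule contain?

5

With n Sb atoms, P(M+2)/P(M) = C(n,1)·p^(n−1)q / p^n = n·q/p = n · 0.42790/0.57210.
n = 3.7397 × 0.57210/0.42790 = 5.00 ≈ 5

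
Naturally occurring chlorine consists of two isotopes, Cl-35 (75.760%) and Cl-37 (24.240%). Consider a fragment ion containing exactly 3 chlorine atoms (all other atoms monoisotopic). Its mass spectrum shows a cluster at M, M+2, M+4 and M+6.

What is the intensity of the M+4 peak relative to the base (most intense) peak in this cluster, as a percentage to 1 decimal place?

30.7%

Term probabilities: M 0.4348, M+2 0.4174, M+4 0.1335, M+6 0.0142. Base peak = M.
P(M) = C(3,0) × 0.75760^3 × 0.24240^0 = 1 × 0.4348304 × 1.0000 = 0.434830 (base)
P(M+4) = C(3,2) × 0.75760^1 × 0.24240^2 = 3 × 0.7576 × 0.05875776 = 0.133545
Relative intensity = 0.133545 / 0.434830 × 100 = 30.7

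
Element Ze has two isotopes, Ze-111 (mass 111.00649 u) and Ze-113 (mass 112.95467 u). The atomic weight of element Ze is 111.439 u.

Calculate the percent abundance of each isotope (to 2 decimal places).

With x = fraction of Ze-111 (so Ze-113 is 1 − x):
111.00649·x + 112.95467·(1 − x) = 111.439
(111.00649 − 112.95467)·x = 111.439 − 112.95467
x = -1.51567 / -1.94818 = 0.77799 → 77.80% Ze-111, 22.20% Ze-113.

Ze-111: 77.80%, Ze-113: 22.20%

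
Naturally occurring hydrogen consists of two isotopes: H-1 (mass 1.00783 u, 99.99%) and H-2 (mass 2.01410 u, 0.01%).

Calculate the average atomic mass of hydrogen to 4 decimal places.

1.0079 u

Average mass = Σ (abundance × isotope mass) = 0.9999 × 1.00783 + 0.0001 × 2.01410
= 1.007729 + 0.000201 = 1.007930 u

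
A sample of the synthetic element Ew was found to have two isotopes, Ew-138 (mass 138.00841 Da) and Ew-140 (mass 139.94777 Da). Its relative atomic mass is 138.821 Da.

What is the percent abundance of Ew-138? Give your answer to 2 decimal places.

With x = fraction of Ew-138 (so Ew-140 is 1 − x):
138.00841·x + 139.94777·(1 − x) = 138.821
(138.00841 − 139.94777)·x = 138.821 − 139.94777
x = -1.12677 / -1.93936 = 0.58100 → 58.10% Ew-138, 41.90% Ew-140.

58.10%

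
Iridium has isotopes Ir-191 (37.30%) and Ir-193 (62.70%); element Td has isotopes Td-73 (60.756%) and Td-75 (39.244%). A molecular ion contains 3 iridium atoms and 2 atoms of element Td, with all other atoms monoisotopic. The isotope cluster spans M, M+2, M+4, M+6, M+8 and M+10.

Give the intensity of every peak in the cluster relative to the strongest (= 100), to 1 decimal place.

5.6 : 35.6 : 86.5 : 100.0 : 54.3 : 11.1

Iridium pattern (n=3): 0.05189512 : 0.26170165 : 0.43991135 : 0.24649188
Element Td pattern (n=2): 0.36912915 : 0.47686169 : 0.15400915
Convolve the two distributions (both contribute in 2-u steps):
  M: 0.05189512×0.36912915 = 0.019156
  M+2: 0.05189512×0.47686169 + 0.26170165×0.36912915 = 0.121349
  M+4: 0.05189512×0.15400915 + 0.26170165×0.47686169 + 0.43991135×0.36912915 = 0.295172
  M+6: 0.26170165×0.15400915 + 0.43991135×0.47686169 + 0.24649188×0.36912915 = 0.341069
  M+8: 0.43991135×0.15400915 + 0.24649188×0.47686169 = 0.185293
  M+10: 0.24649188×0.15400915 = 0.037962
Scale to base peak (0.341069) = 100: 5.6 : 35.6 : 86.5 : 100.0 : 54.3 : 11.1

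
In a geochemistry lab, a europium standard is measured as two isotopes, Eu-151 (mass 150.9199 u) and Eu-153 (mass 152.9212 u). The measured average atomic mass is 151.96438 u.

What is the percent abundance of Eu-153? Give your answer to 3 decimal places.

52.190%

Writing the weighted mean with unknown fraction x of Eu-151:
150.9199·x + 152.9212·(1 − x) = 151.96438
(150.9199 − 152.9212)·x = 151.96438 − 152.9212
x = -0.95682 / -2.0013 = 0.47810 → 47.810% Eu-151, 52.190% Eu-153.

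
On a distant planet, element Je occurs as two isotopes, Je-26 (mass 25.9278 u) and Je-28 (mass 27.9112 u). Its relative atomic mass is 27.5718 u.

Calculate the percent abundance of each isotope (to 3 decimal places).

Je-26: 17.112%, Je-28: 82.888%

Writing the weighted mean with unknown fraction x of Je-26:
25.9278·x + 27.9112·(1 − x) = 27.5718
(25.9278 − 27.9112)·x = 27.5718 − 27.9112
x = -0.3394 / -1.9834 = 0.17112 → 17.112% Je-26, 82.888% Je-28.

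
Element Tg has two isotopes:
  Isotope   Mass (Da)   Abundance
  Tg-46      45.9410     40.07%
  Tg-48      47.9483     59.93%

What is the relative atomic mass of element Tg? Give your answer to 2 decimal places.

The abundance-weighted mean is 0.4007 × 45.9410 + 0.5993 × 47.9483
= 18.40856 + 28.73542 = 47.14398 Da

47.14 Da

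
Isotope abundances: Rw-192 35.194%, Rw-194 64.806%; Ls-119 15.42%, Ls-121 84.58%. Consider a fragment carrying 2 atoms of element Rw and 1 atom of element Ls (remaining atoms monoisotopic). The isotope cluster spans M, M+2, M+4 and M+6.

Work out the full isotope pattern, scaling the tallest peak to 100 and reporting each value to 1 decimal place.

Element Rw pattern (n=2): 0.12386176 : 0.45615647 : 0.41998176
Element Ls pattern (n=1): 0.1542 : 0.8458
Convolve the two distributions (both contribute in 2-u steps):
  M: 0.12386176×0.1542 = 0.019099
  M+2: 0.12386176×0.8458 + 0.45615647×0.1542 = 0.175102
  M+4: 0.45615647×0.8458 + 0.41998176×0.1542 = 0.450578
  M+6: 0.41998176×0.8458 = 0.355221
Scale to base peak (0.450578) = 100: 4.2 : 38.9 : 100.0 : 78.8

4.2 : 38.9 : 100.0 : 78.8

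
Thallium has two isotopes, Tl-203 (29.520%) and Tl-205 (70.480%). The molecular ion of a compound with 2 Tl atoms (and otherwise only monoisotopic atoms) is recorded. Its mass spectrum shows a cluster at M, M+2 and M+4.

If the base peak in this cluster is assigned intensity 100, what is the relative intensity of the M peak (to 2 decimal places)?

(0.29520 + 0.70480)^2 gives M 0.0871, M+2 0.4161, M+4 0.4967; the largest is M+4.
P(M+4) = C(2,2) × 0.29520^0 × 0.70480^2 = 1 × 1.0000 × 0.49674304 = 0.496743 (base)
P(M) = C(2,0) × 0.29520^2 × 0.70480^0 = 1 × 0.08714304 × 1.0000 = 0.087143
Relative intensity = 0.087143 / 0.496743 × 100 = 17.54

17.54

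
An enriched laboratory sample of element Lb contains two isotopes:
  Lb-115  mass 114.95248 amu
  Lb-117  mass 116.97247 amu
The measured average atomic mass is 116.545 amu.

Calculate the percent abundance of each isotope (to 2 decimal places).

Let x be the fractional abundance of Lb-115; then Lb-117 has abundance 1 − x.
114.95248·x + 116.97247·(1 − x) = 116.545
(114.95248 − 116.97247)·x = 116.545 − 116.97247
x = -0.42747 / -2.01999 = 0.21162 → 21.16% Lb-115, 78.84% Lb-117.

Lb-115: 21.16%, Lb-117: 78.84%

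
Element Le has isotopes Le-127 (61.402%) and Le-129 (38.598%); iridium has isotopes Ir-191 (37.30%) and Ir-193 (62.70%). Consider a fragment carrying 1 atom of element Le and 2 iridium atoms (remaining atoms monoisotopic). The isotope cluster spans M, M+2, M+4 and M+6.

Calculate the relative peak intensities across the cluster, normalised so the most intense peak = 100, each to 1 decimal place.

20.2 : 80.8 : 100.0 : 36.0

Element Le pattern (n=1): 0.61402 : 0.38598
Iridium pattern (n=2): 0.139129 : 0.467742 : 0.393129
Convolve the two distributions (both contribute in 2-u steps):
  M: 0.61402×0.139129 = 0.085428
  M+2: 0.61402×0.467742 + 0.38598×0.139129 = 0.340904
  M+4: 0.61402×0.393129 + 0.38598×0.467742 = 0.421928
  M+6: 0.38598×0.393129 = 0.151740
Scale to base peak (0.421928) = 100: 20.2 : 80.8 : 100.0 : 36.0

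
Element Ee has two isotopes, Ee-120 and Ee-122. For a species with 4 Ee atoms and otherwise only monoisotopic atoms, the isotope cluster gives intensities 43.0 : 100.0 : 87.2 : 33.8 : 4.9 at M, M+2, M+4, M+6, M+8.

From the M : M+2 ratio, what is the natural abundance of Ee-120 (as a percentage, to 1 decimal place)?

Write p for the Ee-120 fraction. I(M+2)/I(M) = [C(4,1)·p^3·(1−p)] / p^4 = 4·(1−p)/p = 100.0/43.0 = 2.3256
(1−p)/p = 2.3256/4 = 0.5814  ⇒  p = 1/(1 + 0.5814) = 0.6324
Ee-120: 63.2%, Ee-122: 36.8%.

63.2%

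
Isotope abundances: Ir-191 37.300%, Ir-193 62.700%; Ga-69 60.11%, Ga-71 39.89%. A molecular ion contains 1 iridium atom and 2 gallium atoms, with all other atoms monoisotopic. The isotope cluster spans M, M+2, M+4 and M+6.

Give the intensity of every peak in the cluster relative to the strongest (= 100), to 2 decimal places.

Iridium pattern (n=1): 0.3730 : 0.6270
Gallium pattern (n=2): 0.36132121 : 0.47955758 : 0.15912121
Convolve the two distributions (both contribute in 2-u steps):
  M: 0.3730×0.36132121 = 0.134773
  M+2: 0.3730×0.47955758 + 0.6270×0.36132121 = 0.405423
  M+4: 0.3730×0.15912121 + 0.6270×0.47955758 = 0.360035
  M+6: 0.6270×0.15912121 = 0.099769
Scale to base peak (0.405423) = 100: 33.24 : 100.00 : 88.80 : 24.61

33.24 : 100.00 : 88.80 : 24.61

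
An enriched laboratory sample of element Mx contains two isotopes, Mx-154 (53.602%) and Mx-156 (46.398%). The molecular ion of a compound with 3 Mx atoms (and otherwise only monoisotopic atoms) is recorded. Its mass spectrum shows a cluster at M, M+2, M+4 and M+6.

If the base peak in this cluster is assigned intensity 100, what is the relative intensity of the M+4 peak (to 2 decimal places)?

Term probabilities: M 0.1540, M+2 0.3999, M+4 0.3462, M+6 0.0999. Base peak = M+2.
P(M+2) = C(3,1) × 0.53602^2 × 0.46398^1 = 3 × 0.28731744 × 0.46398 = 0.399929 (base)
P(M+4) = C(3,2) × 0.53602^1 × 0.46398^2 = 3 × 0.53602 × 0.21527744 = 0.346179
Relative intensity = 0.346179 / 0.399929 × 100 = 86.56

86.56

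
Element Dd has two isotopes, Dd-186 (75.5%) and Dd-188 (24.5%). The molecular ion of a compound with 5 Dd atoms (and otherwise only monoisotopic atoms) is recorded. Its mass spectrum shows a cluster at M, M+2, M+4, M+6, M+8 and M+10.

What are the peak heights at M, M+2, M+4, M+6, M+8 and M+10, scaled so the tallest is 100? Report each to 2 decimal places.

Expanding (0.755 + 0.245)^5:
P(M) = 0.755^5 = 0.245321
P(M+2) = 5 × 0.755^4 × 0.245^1 = 0.398037
P(M+4) = 10 × 0.755^3 × 0.245^2 = 0.258329
P(M+6) = 10 × 0.755^2 × 0.245^3 = 0.083829
P(M+8) = 5 × 0.755^1 × 0.245^4 = 0.013601
P(M+10) = 0.245^5 = 0.000883
The M+2 peak is largest (0.398037); scaling to 100 gives 61.63 : 100.00 : 64.90 : 21.06 : 3.42 : 0.22.

61.63 : 100.00 : 64.90 : 21.06 : 3.42 : 0.22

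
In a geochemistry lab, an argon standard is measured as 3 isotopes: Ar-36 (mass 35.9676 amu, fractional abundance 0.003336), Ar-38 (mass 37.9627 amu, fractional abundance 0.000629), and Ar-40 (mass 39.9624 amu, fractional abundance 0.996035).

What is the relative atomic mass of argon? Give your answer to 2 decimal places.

39.95 amu

The abundance-weighted mean is 0.003336 × 35.9676 + 0.000629 × 37.9627 + 0.996035 × 39.9624
= 0.11999 + 0.02388 + 39.80395 = 39.94782 amu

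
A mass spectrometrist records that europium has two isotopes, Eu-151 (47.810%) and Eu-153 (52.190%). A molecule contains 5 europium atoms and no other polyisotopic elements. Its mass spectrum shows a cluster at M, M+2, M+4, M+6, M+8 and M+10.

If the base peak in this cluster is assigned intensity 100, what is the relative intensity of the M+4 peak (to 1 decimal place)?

Binomial terms of (0.47810 + 0.52190)^5: M 0.0250, M+2 0.1363, M+4 0.2977, M+6 0.3249, M+8 0.1774, M+10 0.0387 → M+6 is the base peak.
P(M+6) = C(5,3) × 0.47810^2 × 0.52190^3 = 10 × 0.22857961 × 0.14215492 = 0.324937 (base)
P(M+4) = C(5,2) × 0.47810^3 × 0.52190^2 = 10 × 0.10928391 × 0.27237961 = 0.297667
Relative intensity = 0.297667 / 0.324937 × 100 = 91.6

91.6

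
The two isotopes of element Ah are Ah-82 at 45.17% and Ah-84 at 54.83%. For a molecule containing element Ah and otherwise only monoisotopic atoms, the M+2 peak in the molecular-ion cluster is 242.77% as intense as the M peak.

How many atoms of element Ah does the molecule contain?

The M+2/M ratio from n Ah atoms is n · q/p = n · 0.5483/0.4517.
n = 2.4277 × 0.4517/0.5483 = 2.00 ≈ 2

2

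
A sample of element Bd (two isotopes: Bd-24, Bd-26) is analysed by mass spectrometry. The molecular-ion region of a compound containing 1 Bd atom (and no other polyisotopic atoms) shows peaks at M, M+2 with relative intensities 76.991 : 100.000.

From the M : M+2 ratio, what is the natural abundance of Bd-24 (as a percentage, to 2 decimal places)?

Let p = fractional abundance of Bd-24. I(M+2)/I(M) = [C(1,1)·p^0·(1−p)] / p^1 = 1·(1−p)/p = 100.000/76.991 = 1.2989
(1−p)/p = 1.2989/1 = 1.2989  ⇒  p = 1/(1 + 1.2989) = 0.4350
Bd-24: 43.50%, Bd-26: 56.50%.

43.50%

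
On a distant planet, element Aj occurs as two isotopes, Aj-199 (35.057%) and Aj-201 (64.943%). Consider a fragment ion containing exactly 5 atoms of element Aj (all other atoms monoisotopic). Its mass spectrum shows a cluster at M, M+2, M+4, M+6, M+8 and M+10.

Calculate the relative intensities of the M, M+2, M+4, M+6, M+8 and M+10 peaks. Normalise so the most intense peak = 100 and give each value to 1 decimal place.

1.6 : 14.6 : 54.0 : 100.0 : 92.6 : 34.3

The 5 Aj atoms are independent, so intensities follow the terms of (0.35057 + 0.64943)^5.
P(M) = 0.35057^5 = 0.005295
P(M+2) = 5 × 0.35057^4 × 0.64943^1 = 0.049046
P(M+4) = 10 × 0.35057^3 × 0.64943^2 = 0.181714
P(M+6) = 10 × 0.35057^2 × 0.64943^3 = 0.336625
P(M+8) = 5 × 0.35057^1 × 0.64943^4 = 0.311799
P(M+10) = 0.64943^5 = 0.115521
The M+6 peak is largest (0.336625); scaling to 100 gives 1.6 : 14.6 : 54.0 : 100.0 : 92.6 : 34.3.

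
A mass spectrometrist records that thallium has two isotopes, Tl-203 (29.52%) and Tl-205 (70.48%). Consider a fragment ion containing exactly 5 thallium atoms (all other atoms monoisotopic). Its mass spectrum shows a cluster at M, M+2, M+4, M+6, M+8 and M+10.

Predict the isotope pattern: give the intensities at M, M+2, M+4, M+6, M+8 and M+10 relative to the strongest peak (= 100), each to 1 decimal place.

The 5 Tl atoms are independent, so intensities follow the terms of (0.2952 + 0.7048)^5.
P(M) = 0.2952^5 = 0.002242
P(M+2) = 5 × 0.2952^4 × 0.7048^1 = 0.026761
P(M+4) = 10 × 0.2952^3 × 0.7048^2 = 0.127785
P(M+6) = 10 × 0.2952^2 × 0.7048^3 = 0.305092
P(M+8) = 5 × 0.2952^1 × 0.7048^4 = 0.364208
P(M+10) = 0.7048^5 = 0.173912
The M+8 peak is largest (0.364208); scaling to 100 gives 0.6 : 7.3 : 35.1 : 83.8 : 100.0 : 47.8.

0.6 : 7.3 : 35.1 : 83.8 : 100.0 : 47.8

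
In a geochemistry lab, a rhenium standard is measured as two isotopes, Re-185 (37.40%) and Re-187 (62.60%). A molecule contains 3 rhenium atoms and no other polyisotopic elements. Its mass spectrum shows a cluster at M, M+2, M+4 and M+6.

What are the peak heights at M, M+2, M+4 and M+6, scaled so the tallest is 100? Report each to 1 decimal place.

11.9 : 59.7 : 100.0 : 55.8

Expanding (0.3740 + 0.6260)^3:
P(M) = 0.3740^3 = 0.052314
P(M+2) = 3 × 0.3740^2 × 0.6260^1 = 0.262687
P(M+4) = 3 × 0.3740^1 × 0.6260^2 = 0.439685
P(M+6) = 0.6260^3 = 0.245314
The M+4 peak is largest (0.439685); scaling to 100 gives 11.9 : 59.7 : 100.0 : 55.8.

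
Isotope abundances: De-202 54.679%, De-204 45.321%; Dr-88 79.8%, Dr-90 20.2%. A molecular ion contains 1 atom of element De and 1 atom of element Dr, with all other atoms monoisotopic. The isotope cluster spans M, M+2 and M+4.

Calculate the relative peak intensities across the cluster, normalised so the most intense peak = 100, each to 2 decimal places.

92.42 : 100.00 : 19.39

Element De pattern (n=1): 0.54679 : 0.45321
Element Dr pattern (n=1): 0.7980 : 0.2020
Convolve the two distributions (both contribute in 2-u steps):
  M: 0.54679×0.7980 = 0.436338
  M+2: 0.54679×0.2020 + 0.45321×0.7980 = 0.472113
  M+4: 0.45321×0.2020 = 0.091548
Scale to base peak (0.472113) = 100: 92.42 : 100.00 : 19.39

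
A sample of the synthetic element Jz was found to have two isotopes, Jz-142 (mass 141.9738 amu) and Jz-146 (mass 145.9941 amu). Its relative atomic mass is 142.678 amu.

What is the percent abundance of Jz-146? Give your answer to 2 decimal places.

17.52%

Writing the weighted mean with unknown fraction x of Jz-142:
141.9738·x + 145.9941·(1 − x) = 142.678
(141.9738 − 145.9941)·x = 142.678 − 145.9941
x = -3.3161 / -4.0203 = 0.82484 → 82.48% Jz-142, 17.52% Jz-146.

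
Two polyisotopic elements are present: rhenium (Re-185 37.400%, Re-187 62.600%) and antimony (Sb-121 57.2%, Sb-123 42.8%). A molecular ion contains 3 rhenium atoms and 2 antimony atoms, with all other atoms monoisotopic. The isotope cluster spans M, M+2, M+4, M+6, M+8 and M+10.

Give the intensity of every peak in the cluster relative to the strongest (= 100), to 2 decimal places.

Rhenium pattern (n=3): 0.05231362 : 0.26268713 : 0.43968487 : 0.24531438
Antimony pattern (n=2): 0.327184 : 0.489632 : 0.183184
Convolve the two distributions (both contribute in 2-u steps):
  M: 0.05231362×0.327184 = 0.017116
  M+2: 0.05231362×0.489632 + 0.26268713×0.327184 = 0.111561
  M+4: 0.05231362×0.183184 + 0.26268713×0.489632 + 0.43968487×0.327184 = 0.282061
  M+6: 0.26268713×0.183184 + 0.43968487×0.489632 + 0.24531438×0.327184 = 0.343667
  M+8: 0.43968487×0.183184 + 0.24531438×0.489632 = 0.200657
  M+10: 0.24531438×0.183184 = 0.044938
Scale to base peak (0.343667) = 100: 4.98 : 32.46 : 82.07 : 100.00 : 58.39 : 13.08

4.98 : 32.46 : 82.07 : 100.00 : 58.39 : 13.08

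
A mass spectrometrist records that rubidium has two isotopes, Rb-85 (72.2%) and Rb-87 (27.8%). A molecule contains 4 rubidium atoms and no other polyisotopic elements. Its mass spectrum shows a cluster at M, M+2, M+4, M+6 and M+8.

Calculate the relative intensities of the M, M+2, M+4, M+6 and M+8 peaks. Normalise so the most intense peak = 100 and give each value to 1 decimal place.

64.9 : 100.0 : 57.8 : 14.8 : 1.4

Expanding (0.722 + 0.278)^4:
P(M) = 0.722^4 = 0.271737
P(M+2) = 4 × 0.722^3 × 0.278^1 = 0.418520
P(M+4) = 6 × 0.722^2 × 0.278^2 = 0.241721
P(M+6) = 4 × 0.722^1 × 0.278^3 = 0.062049
P(M+8) = 0.278^4 = 0.005973
The M+2 peak is largest (0.418520); scaling to 100 gives 64.9 : 100.0 : 57.8 : 14.8 : 1.4.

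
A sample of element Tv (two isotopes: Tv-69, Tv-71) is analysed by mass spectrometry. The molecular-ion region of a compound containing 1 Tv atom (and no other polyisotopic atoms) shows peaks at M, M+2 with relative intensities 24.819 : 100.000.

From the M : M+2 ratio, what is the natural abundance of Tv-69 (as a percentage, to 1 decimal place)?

19.9%

Let p = fractional abundance of Tv-69. I(M+2)/I(M) = [C(1,1)·p^0·(1−p)] / p^1 = 1·(1−p)/p = 100.000/24.819 = 4.0292
(1−p)/p = 4.0292/1 = 4.0292  ⇒  p = 1/(1 + 4.0292) = 0.1988
Tv-69: 19.9%, Tv-71: 80.1%.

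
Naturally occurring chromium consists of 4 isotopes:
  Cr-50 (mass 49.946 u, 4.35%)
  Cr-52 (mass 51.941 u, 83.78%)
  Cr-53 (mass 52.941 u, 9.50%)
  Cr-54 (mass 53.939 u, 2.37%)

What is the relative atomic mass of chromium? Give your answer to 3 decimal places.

51.997 u

The abundance-weighted mean is 0.0435 × 49.946 + 0.8378 × 51.941 + 0.0950 × 52.941 + 0.0237 × 53.939
= 2.1727 + 43.5162 + 5.0294 + 1.2784 = 51.9967 u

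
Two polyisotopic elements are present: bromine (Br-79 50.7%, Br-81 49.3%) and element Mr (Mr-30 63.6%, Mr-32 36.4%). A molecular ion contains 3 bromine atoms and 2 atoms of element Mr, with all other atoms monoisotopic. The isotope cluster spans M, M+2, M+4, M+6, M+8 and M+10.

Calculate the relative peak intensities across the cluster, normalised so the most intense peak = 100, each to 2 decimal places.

15.38 : 62.46 : 100.00 : 78.76 : 30.47 : 4.63

Bromine pattern (n=3): 0.13032384 : 0.38017547 : 0.36967753 : 0.11982316
Element Mr pattern (n=2): 0.404496 : 0.463008 : 0.132496
Convolve the two distributions (both contribute in 2-u steps):
  M: 0.13032384×0.404496 = 0.052715
  M+2: 0.13032384×0.463008 + 0.38017547×0.404496 = 0.214120
  M+4: 0.13032384×0.132496 + 0.38017547×0.463008 + 0.36967753×0.404496 = 0.342825
  M+6: 0.38017547×0.132496 + 0.36967753×0.463008 + 0.11982316×0.404496 = 0.270003
  M+8: 0.36967753×0.132496 + 0.11982316×0.463008 = 0.104460
  M+10: 0.11982316×0.132496 = 0.015876
Scale to base peak (0.342825) = 100: 15.38 : 62.46 : 100.00 : 78.76 : 30.47 : 4.63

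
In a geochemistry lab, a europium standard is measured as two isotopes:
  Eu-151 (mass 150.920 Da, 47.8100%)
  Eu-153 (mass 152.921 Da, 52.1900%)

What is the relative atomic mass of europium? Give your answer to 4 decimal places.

Weight each isotope mass by its fractional abundance: 0.478100 × 150.920 + 0.521900 × 152.921
= 72.15485 + 79.80947 = 151.96432 Da

151.9643 Da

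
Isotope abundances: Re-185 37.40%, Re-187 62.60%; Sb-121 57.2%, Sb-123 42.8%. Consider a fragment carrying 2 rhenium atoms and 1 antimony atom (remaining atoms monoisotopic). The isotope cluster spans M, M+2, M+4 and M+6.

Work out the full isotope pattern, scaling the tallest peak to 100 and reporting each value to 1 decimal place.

18.8 : 77.2 : 100.0 : 39.5

Rhenium pattern (n=2): 0.139876 : 0.468248 : 0.391876
Antimony pattern (n=1): 0.5720 : 0.4280
Convolve the two distributions (both contribute in 2-u steps):
  M: 0.139876×0.5720 = 0.080009
  M+2: 0.139876×0.4280 + 0.468248×0.5720 = 0.327705
  M+4: 0.468248×0.4280 + 0.391876×0.5720 = 0.424563
  M+6: 0.391876×0.4280 = 0.167723
Scale to base peak (0.424563) = 100: 18.8 : 77.2 : 100.0 : 39.5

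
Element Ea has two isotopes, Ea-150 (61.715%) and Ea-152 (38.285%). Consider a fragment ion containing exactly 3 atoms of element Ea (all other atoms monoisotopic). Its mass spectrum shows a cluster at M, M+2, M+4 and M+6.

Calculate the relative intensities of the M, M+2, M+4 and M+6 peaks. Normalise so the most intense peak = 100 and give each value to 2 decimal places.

Expanding (0.61715 + 0.38285)^3:
P(M) = 0.61715^3 = 0.235056
P(M+2) = 3 × 0.61715^2 × 0.38285^1 = 0.437453
P(M+4) = 3 × 0.61715^1 × 0.38285^2 = 0.271375
P(M+6) = 0.38285^3 = 0.056116
The M+2 peak is largest (0.437453); scaling to 100 gives 53.73 : 100.00 : 62.04 : 12.83.

53.73 : 100.00 : 62.04 : 12.83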